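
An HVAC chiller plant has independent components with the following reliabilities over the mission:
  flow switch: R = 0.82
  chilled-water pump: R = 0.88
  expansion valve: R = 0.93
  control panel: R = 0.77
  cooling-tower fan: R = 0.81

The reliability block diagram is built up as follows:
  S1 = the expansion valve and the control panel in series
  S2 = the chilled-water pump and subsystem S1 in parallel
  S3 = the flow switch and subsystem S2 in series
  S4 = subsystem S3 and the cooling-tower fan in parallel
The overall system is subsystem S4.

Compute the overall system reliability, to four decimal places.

0.9605

Series (expansion valve and control panel): 0.930000 × 0.770000 = 0.716100
Parallel (chilled-water pump and [0.716100]): 1 − (1 − 0.880000)(1 − 0.716100) = 0.965932
Series (flow switch and [0.965932]): 0.820000 × 0.965932 = 0.792064
Parallel ([0.792064] and cooling-tower fan): 1 − (1 − 0.792064)(1 − 0.810000) = 0.9605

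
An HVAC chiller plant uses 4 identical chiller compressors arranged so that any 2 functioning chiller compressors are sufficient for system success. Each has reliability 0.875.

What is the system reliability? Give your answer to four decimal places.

R = Σ_{i=2}^{4} C(4,i) p^i (1−p)^{4−i} with p = 0.875
C(4,2)·0.875^2·0.125^2 = 0.071777
C(4,3)·0.875^3·0.125^1 = 0.334961
C(4,4)·0.875^4·0.125^0 = 0.586182
Sum = 0.9929

0.9929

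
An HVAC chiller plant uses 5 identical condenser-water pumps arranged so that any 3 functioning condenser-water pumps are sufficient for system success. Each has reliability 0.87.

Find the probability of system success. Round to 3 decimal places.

0.982

R = Σ_{i=3}^{5} C(5,i) p^i (1−p)^{5−i} with p = 0.87
C(5,3)·0.87^3·0.13^2 = 0.11129
C(5,4)·0.87^4·0.13^1 = 0.37238
C(5,5)·0.87^5·0.13^0 = 0.49842
Sum = 0.982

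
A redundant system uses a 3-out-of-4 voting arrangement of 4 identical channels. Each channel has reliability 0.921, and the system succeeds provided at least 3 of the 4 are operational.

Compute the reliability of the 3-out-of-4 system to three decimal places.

R = Σ_{i=3}^{4} C(4,i) p^i (1−p)^{4−i} with p = 0.921
C(4,3)·0.921^3·0.079^1 = 0.24687
C(4,4)·0.921^4·0.079^0 = 0.71951
Sum = 0.966

0.966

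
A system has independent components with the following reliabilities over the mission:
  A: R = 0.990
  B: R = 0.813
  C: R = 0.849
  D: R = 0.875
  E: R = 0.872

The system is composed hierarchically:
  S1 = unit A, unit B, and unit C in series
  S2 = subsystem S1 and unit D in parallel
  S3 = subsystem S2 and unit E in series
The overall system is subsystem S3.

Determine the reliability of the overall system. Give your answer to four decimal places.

Series (A, B, and C): 0.990000 × 0.813000 × 0.849000 = 0.683335
Parallel ([0.683335] and D): 1 − (1 − 0.683335)(1 − 0.875000) = 0.960417
Series ([0.960417] and E): 0.960417 × 0.872000 = 0.8375

0.8375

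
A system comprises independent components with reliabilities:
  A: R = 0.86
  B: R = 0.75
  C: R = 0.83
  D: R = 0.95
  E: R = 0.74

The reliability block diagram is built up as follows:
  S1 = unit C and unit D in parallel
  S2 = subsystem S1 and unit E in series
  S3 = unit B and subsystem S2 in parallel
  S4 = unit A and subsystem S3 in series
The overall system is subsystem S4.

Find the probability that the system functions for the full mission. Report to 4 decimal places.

0.8027

Parallel (C and D): 1 − (1 − 0.830000)(1 − 0.950000) = 0.991500
Series ([0.991500] and E): 0.991500 × 0.740000 = 0.733710
Parallel (B and [0.733710]): 1 − (1 − 0.750000)(1 − 0.733710) = 0.933428
Series (A and [0.933428]): 0.860000 × 0.933428 = 0.8027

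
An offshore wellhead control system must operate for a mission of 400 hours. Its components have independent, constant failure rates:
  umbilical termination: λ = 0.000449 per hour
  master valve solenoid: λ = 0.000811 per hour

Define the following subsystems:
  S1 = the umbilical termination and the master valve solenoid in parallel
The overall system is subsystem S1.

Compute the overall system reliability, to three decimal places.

R(umbilical termination) = exp(−0.000449 × 400) = 0.83560
R(master valve solenoid) = exp(−0.000811 × 400) = 0.72296
Parallel (umbilical termination and master valve solenoid): 1 − (1 − 0.83560)(1 − 0.72296) = 0.954

0.954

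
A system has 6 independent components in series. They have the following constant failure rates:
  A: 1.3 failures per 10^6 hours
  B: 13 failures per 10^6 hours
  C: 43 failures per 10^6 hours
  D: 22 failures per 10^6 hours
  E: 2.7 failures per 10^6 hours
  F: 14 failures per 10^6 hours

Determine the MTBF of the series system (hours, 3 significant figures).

Series of exponential components: λ_sys = Σ λ_i
λ_sys = 0.0000013 + 0.000013 + 0.000043 + 0.000022 + 0.0000027 + 0.000014 = 9.6000e-05 /h
MTBF = 1 / λ_sys = 10400 h

10400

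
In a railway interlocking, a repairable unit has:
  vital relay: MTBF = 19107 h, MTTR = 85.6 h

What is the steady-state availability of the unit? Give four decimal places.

A(vital relay) = MTBF/(MTBF+MTTR) = 19107/(19107+85.6) = 0.9955

0.9955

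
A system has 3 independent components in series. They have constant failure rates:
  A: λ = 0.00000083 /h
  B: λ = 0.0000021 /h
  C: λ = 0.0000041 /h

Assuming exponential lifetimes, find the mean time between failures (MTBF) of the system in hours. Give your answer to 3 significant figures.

Series of exponential components: λ_sys = Σ λ_i
λ_sys = 0.00000083 + 0.0000021 + 0.0000041 = 7.0300e-06 /h
MTBF = 1 / λ_sys = 142000 h

142000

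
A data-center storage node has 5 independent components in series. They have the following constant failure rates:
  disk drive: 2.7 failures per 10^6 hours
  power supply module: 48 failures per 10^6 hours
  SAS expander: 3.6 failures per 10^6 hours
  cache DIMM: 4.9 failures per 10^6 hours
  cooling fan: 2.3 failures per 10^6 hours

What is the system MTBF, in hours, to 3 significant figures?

Series of exponential components: λ_sys = Σ λ_i
λ_sys = 0.0000027 + 0.000048 + 0.0000036 + 0.0000049 + 0.0000023 = 6.1500e-05 /h
MTBF = 1 / λ_sys = 16300 h

16300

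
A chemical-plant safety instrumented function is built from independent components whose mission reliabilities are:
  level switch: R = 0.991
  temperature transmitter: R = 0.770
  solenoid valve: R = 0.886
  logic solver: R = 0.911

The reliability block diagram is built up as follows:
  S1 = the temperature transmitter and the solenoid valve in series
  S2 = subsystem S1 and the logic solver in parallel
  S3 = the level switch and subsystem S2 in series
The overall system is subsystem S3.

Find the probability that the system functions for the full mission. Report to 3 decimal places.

0.963

Series (temperature transmitter and solenoid valve): 0.77000 × 0.88600 = 0.68222
Parallel ([0.68222] and logic solver): 1 − (1 − 0.68222)(1 − 0.91100) = 0.97172
Series (level switch and [0.97172]): 0.99100 × 0.97172 = 0.963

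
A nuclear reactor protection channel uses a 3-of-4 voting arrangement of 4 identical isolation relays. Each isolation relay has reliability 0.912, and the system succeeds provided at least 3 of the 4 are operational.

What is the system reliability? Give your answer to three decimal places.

R = Σ_{i=3}^{4} C(4,i) p^i (1−p)^{4−i} with p = 0.912
C(4,3)·0.912^3·0.088^1 = 0.26701
C(4,4)·0.912^4·0.088^0 = 0.69180
Sum = 0.959

0.959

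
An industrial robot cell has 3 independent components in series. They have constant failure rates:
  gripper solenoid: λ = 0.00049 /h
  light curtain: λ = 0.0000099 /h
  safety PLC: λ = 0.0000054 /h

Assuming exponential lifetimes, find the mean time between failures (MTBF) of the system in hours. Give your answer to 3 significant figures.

Series of exponential components: λ_sys = Σ λ_i
λ_sys = 0.00049 + 0.0000099 + 0.0000054 = 5.0530e-04 /h
MTBF = 1 / λ_sys = 1980 h

1980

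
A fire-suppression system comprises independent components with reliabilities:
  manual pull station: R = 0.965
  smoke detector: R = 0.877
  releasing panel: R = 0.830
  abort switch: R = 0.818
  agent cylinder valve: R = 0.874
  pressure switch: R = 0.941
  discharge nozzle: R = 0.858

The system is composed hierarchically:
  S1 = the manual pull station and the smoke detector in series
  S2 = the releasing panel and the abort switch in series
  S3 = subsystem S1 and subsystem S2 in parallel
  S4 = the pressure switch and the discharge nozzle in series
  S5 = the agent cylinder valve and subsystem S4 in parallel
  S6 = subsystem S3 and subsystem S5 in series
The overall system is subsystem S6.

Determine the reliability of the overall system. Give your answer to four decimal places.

0.9276

Series (manual pull station and smoke detector): 0.965000 × 0.877000 = 0.846305
Series (releasing panel and abort switch): 0.830000 × 0.818000 = 0.678940
Parallel ([0.846305] and [0.678940]): 1 − (1 − 0.846305)(1 − 0.678940) = 0.950655
Series (pressure switch and discharge nozzle): 0.941000 × 0.858000 = 0.807378
Parallel (agent cylinder valve and [0.807378]): 1 − (1 − 0.874000)(1 − 0.807378) = 0.975730
Series ([0.950655] and [0.975730]): 0.950655 × 0.975730 = 0.9276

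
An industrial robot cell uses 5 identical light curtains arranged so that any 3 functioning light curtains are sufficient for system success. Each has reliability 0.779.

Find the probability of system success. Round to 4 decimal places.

R = Σ_{i=3}^{5} C(5,i) p^i (1−p)^{5−i} with p = 0.779
C(5,3)·0.779^3·0.221^2 = 0.230886
C(5,4)·0.779^4·0.221^1 = 0.406923
C(5,5)·0.779^5·0.221^0 = 0.286871
Sum = 0.9247

0.9247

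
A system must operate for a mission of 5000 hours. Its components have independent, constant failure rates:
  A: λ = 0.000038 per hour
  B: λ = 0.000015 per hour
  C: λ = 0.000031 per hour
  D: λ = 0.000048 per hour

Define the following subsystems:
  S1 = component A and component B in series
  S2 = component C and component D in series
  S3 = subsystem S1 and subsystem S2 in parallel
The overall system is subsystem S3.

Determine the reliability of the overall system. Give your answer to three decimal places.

R(A) = exp(−0.000038 × 5000) = 0.82696
R(B) = exp(−0.000015 × 5000) = 0.92774
R(C) = exp(−0.000031 × 5000) = 0.85642
R(D) = exp(−0.000048 × 5000) = 0.78663
Series (A and B): 0.82696 × 0.92774 = 0.76720
Series (C and D): 0.85642 × 0.78663 = 0.67369
Parallel ([0.76720] and [0.67369]): 1 − (1 − 0.76720)(1 − 0.67369) = 0.924

0.924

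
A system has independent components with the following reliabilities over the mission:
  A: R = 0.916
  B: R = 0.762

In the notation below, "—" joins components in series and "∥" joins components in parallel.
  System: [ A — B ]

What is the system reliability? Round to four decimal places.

Series (A and B): 0.916000 × 0.762000 = 0.6980

0.6980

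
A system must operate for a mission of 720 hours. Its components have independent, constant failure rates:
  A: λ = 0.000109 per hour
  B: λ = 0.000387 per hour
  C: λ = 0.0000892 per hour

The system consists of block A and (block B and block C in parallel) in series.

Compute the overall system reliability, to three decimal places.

0.911

R(A) = exp(−0.000109 × 720) = 0.92452
R(B) = exp(−0.000387 × 720) = 0.75681
R(C) = exp(−0.0000892 × 720) = 0.93779
Parallel (B and C): 1 − (1 − 0.75681)(1 − 0.93779) = 0.98487
Series (A and [0.98487]): 0.92452 × 0.98487 = 0.911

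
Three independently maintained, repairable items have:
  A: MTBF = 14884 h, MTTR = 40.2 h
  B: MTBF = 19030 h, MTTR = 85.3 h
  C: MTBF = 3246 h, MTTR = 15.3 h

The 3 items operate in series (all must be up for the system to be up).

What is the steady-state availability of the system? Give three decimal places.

A(A) = MTBF/(MTBF+MTTR) = 14884/(14884+40.2) = 0.997306
A(B) = MTBF/(MTBF+MTTR) = 19030/(19030+85.3) = 0.995538
A(C) = MTBF/(MTBF+MTTR) = 3246/(3246+15.3) = 0.995309
Series availability: 0.997306 × 0.995538 × 0.995309 = 0.988

0.988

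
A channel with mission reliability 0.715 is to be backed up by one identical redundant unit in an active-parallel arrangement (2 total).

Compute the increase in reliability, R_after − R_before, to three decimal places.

0.204

R_before = 0.715
R_after = 1 − (1 − 0.715)^2 = 0.919
ΔR = 0.919 − 0.715 = 0.204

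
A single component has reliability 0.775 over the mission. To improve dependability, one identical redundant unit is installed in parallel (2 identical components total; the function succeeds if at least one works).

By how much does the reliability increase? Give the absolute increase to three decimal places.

R_before = 0.775
R_after = 1 − (1 − 0.775)^2 = 0.949
ΔR = 0.949 − 0.775 = 0.174

0.174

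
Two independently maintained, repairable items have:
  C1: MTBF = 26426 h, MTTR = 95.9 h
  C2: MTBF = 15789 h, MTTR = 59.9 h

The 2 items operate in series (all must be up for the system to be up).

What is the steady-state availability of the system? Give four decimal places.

A(C1) = MTBF/(MTBF+MTTR) = 26426/(26426+95.9) = 0.996384
A(C2) = MTBF/(MTBF+MTTR) = 15789/(15789+59.9) = 0.996221
Series availability: 0.996384 × 0.996221 = 0.9926

0.9926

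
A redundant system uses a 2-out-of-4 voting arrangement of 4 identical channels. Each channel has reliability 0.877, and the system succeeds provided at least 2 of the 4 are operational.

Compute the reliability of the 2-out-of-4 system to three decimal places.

R = Σ_{i=2}^{4} C(4,i) p^i (1−p)^{4−i} with p = 0.877
C(4,2)·0.877^2·0.123^2 = 0.06982
C(4,3)·0.877^3·0.123^1 = 0.33187
C(4,4)·0.877^4·0.123^0 = 0.59156
Sum = 0.993

0.993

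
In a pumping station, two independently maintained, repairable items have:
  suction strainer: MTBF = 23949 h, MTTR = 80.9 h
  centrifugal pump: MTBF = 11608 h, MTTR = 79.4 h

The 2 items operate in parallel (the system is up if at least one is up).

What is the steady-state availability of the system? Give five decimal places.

A(suction strainer) = MTBF/(MTBF+MTTR) = 23949/(23949+80.9) = 0.996633
A(centrifugal pump) = MTBF/(MTBF+MTTR) = 11608/(11608+79.4) = 0.993206
Parallel availability: 1 − (1 − 0.996633)(1 − 0.993206) = 0.99998

0.99998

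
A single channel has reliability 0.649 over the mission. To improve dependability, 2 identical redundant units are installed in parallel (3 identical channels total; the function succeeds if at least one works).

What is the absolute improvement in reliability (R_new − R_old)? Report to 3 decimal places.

0.308

R_before = 0.649
R_after = 1 − (1 − 0.649)^3 = 0.957
ΔR = 0.957 − 0.649 = 0.308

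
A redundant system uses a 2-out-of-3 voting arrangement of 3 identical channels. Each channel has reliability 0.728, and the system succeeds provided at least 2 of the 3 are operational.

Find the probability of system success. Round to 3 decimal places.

R = Σ_{i=2}^{3} C(3,i) p^i (1−p)^{3−i} with p = 0.728
C(3,2)·0.728^2·0.272^1 = 0.43247
C(3,3)·0.728^3·0.272^0 = 0.38583
Sum = 0.818

0.818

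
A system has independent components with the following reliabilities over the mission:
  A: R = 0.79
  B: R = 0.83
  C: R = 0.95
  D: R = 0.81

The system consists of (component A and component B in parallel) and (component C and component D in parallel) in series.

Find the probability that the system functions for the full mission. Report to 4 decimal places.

Parallel (A and B): 1 − (1 − 0.790000)(1 − 0.830000) = 0.964300
Parallel (C and D): 1 − (1 − 0.950000)(1 − 0.810000) = 0.990500
Series ([0.964300] and [0.990500]): 0.964300 × 0.990500 = 0.9551

0.9551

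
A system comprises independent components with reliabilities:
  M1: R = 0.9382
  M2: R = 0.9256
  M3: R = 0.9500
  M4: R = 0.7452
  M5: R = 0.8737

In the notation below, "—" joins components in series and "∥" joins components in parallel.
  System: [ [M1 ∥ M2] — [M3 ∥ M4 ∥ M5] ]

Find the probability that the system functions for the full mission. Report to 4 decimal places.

0.9938

Parallel (M1 and M2): 1 − (1 − 0.938200)(1 − 0.925600) = 0.995402
Parallel (M3, M4, and M5): 1 − (1 − 0.950000)(1 − 0.745200)(1 − 0.873700) = 0.998391
Series ([0.995402] and [0.998391]): 0.995402 × 0.998391 = 0.9938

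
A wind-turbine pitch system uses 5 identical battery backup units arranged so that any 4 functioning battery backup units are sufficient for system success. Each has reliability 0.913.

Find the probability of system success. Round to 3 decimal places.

R = Σ_{i=4}^{5} C(5,i) p^i (1−p)^{5−i} with p = 0.913
C(5,4)·0.913^4·0.087^1 = 0.30225
C(5,5)·0.913^5·0.087^0 = 0.63439
Sum = 0.937

0.937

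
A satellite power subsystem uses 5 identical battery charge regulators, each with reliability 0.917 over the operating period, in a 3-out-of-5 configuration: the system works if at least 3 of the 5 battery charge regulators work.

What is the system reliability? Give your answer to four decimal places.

0.9950

R = Σ_{i=3}^{5} C(5,i) p^i (1−p)^{5−i} with p = 0.917
C(5,3)·0.917^3·0.083^2 = 0.053121
C(5,4)·0.917^4·0.083^1 = 0.293444
C(5,5)·0.917^5·0.083^0 = 0.648405
Sum = 0.9950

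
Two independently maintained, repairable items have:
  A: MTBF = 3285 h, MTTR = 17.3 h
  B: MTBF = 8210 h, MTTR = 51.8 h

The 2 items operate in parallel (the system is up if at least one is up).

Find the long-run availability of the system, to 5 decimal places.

A(A) = MTBF/(MTBF+MTTR) = 3285/(3285+17.3) = 0.994761
A(B) = MTBF/(MTBF+MTTR) = 8210/(8210+51.8) = 0.993730
Parallel availability: 1 − (1 − 0.994761)(1 − 0.993730) = 0.99997

0.99997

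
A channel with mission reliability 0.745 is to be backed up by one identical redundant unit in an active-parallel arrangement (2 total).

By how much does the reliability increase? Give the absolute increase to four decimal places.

0.1900

R_before = 0.745
R_after = 1 − (1 − 0.745)^2 = 0.9350
ΔR = 0.9350 − 0.745 = 0.1900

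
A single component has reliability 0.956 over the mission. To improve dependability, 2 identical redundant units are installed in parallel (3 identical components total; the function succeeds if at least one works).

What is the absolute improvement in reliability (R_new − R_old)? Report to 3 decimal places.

R_before = 0.956
R_after = 1 − (1 − 0.956)^3 = 1.000
ΔR = 1.000 − 0.956 = 0.044

0.044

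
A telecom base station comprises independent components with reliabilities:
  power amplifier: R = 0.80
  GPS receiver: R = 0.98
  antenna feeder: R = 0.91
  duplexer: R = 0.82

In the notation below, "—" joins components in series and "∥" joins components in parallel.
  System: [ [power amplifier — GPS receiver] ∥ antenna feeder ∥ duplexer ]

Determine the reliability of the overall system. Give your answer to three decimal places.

0.997

Series (power amplifier and GPS receiver): 0.80000 × 0.98000 = 0.78400
Parallel ([0.78400], antenna feeder, and duplexer): 1 − (1 − 0.78400)(1 − 0.91000)(1 − 0.82000) = 0.997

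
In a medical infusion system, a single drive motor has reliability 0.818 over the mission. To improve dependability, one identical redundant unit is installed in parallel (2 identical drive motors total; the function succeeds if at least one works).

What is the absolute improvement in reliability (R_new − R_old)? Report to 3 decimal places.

0.149

R_before = 0.818
R_after = 1 − (1 − 0.818)^2 = 0.967
ΔR = 0.967 − 0.818 = 0.149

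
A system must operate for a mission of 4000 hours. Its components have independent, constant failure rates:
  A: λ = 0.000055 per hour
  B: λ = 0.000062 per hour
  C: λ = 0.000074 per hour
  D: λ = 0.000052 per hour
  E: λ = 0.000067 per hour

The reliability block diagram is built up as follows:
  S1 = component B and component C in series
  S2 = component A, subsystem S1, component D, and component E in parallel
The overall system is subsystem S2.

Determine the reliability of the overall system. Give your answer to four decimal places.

R(A) = exp(−0.000055 × 4000) = 0.802519
R(B) = exp(−0.000062 × 4000) = 0.780360
R(C) = exp(−0.000074 × 4000) = 0.743787
R(D) = exp(−0.000052 × 4000) = 0.812207
R(E) = exp(−0.000067 × 4000) = 0.764908
Series (B and C): 0.780360 × 0.743787 = 0.580422
Parallel (A, [0.580422], D, and E): 1 − (1 − 0.802519)(1 − 0.580422)(1 − 0.812207)(1 − 0.764908) = 0.9963

0.9963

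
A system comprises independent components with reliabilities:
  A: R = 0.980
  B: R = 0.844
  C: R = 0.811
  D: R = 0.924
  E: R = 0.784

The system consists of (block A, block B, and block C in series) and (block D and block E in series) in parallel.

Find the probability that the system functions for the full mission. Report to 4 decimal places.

0.9093

Series (A, B, and C): 0.980000 × 0.844000 × 0.811000 = 0.670794
Series (D and E): 0.924000 × 0.784000 = 0.724416
Parallel ([0.670794] and [0.724416]): 1 − (1 − 0.670794)(1 − 0.724416) = 0.9093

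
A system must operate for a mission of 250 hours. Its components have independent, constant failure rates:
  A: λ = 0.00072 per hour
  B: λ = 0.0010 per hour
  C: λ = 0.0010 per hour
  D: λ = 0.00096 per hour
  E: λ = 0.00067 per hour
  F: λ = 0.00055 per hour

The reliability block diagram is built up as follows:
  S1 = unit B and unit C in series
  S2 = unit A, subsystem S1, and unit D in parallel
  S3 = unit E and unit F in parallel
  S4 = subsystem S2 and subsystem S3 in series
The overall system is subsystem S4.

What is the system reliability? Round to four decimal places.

0.9666

R(A) = exp(−0.00072 × 250) = 0.835270
R(B) = exp(−0.0010 × 250) = 0.778801
R(C) = exp(−0.0010 × 250) = 0.778801
R(D) = exp(−0.00096 × 250) = 0.786628
R(E) = exp(−0.00067 × 250) = 0.845777
R(F) = exp(−0.00055 × 250) = 0.871534
Series (B and C): 0.778801 × 0.778801 = 0.606531
Parallel (A, [0.606531], and D): 1 − (1 − 0.835270)(1 − 0.606531)(1 − 0.786628) = 0.986170
Parallel (E and F): 1 − (1 − 0.845777)(1 − 0.871534) = 0.980188
Series ([0.986170] and [0.980188]): 0.986170 × 0.980188 = 0.9666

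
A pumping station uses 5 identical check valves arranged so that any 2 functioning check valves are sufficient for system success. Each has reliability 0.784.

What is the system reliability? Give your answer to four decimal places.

0.9910

R = Σ_{i=2}^{5} C(5,i) p^i (1−p)^{5−i} with p = 0.784
C(5,2)·0.784^2·0.216^3 = 0.061943
C(5,3)·0.784^3·0.216^2 = 0.224831
C(5,4)·0.784^4·0.216^1 = 0.408026
C(5,5)·0.784^5·0.216^0 = 0.296197
Sum = 0.9910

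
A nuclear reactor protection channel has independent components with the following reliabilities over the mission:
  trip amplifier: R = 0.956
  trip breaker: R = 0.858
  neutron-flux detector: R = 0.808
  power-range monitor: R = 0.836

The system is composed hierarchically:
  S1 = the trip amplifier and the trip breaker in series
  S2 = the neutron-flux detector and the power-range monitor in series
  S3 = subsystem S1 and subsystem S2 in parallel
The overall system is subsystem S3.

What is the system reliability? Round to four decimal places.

0.9417

Series (trip amplifier and trip breaker): 0.956000 × 0.858000 = 0.820248
Series (neutron-flux detector and power-range monitor): 0.808000 × 0.836000 = 0.675488
Parallel ([0.820248] and [0.675488]): 1 − (1 − 0.820248)(1 − 0.675488) = 0.9417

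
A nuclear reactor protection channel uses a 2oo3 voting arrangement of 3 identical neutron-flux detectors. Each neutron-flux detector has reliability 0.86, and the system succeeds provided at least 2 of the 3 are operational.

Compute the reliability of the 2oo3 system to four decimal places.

R = Σ_{i=2}^{3} C(3,i) p^i (1−p)^{3−i} with p = 0.86
C(3,2)·0.86^2·0.14^1 = 0.310632
C(3,3)·0.86^3·0.14^0 = 0.636056
Sum = 0.9467

0.9467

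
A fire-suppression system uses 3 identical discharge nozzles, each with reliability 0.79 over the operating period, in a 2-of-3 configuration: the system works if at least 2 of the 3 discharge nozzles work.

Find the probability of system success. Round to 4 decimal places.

0.8862

R = Σ_{i=2}^{3} C(3,i) p^i (1−p)^{3−i} with p = 0.79
C(3,2)·0.79^2·0.21^1 = 0.393183
C(3,3)·0.79^3·0.21^0 = 0.493039
Sum = 0.8862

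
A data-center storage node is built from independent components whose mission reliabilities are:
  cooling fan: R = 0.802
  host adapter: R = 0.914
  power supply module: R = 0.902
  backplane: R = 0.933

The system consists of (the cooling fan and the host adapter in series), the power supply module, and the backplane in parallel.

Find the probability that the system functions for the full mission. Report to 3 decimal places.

0.998

Series (cooling fan and host adapter): 0.80200 × 0.91400 = 0.73303
Parallel ([0.73303], power supply module, and backplane): 1 − (1 − 0.73303)(1 − 0.90200)(1 − 0.93300) = 0.998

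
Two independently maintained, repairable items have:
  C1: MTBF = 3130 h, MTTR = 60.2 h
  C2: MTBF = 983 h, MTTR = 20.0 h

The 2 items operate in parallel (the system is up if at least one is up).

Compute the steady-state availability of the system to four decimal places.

0.9996

A(C1) = MTBF/(MTBF+MTTR) = 3130/(3130+60.2) = 0.981130
A(C2) = MTBF/(MTBF+MTTR) = 983/(983+20.0) = 0.980060
Parallel availability: 1 − (1 − 0.981130)(1 − 0.980060) = 0.9996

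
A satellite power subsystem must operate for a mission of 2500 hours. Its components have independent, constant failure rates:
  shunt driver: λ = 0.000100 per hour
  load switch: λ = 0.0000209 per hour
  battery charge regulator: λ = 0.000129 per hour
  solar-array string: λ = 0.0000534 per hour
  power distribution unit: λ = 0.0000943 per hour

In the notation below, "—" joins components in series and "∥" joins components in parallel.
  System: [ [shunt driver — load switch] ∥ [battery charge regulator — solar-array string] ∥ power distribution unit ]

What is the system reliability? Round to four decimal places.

R(shunt driver) = exp(−0.000100 × 2500) = 0.778801
R(load switch) = exp(−0.0000209 × 2500) = 0.949092
R(battery charge regulator) = exp(−0.000129 × 2500) = 0.724336
R(solar-array string) = exp(−0.0000534 × 2500) = 0.875027
R(power distribution unit) = exp(−0.0000943 × 2500) = 0.789978
Series (shunt driver and load switch): 0.778801 × 0.949092 = 0.739154
Series (battery charge regulator and solar-array string): 0.724336 × 0.875027 = 0.633814
Parallel ([0.739154], [0.633814], and power distribution unit): 1 − (1 − 0.739154)(1 − 0.633814)(1 − 0.789978) = 0.9799

0.9799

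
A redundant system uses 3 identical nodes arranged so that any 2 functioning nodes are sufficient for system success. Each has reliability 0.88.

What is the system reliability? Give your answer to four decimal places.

R = Σ_{i=2}^{3} C(3,i) p^i (1−p)^{3−i} with p = 0.88
C(3,2)·0.88^2·0.12^1 = 0.278784
C(3,3)·0.88^3·0.12^0 = 0.681472
Sum = 0.9603

0.9603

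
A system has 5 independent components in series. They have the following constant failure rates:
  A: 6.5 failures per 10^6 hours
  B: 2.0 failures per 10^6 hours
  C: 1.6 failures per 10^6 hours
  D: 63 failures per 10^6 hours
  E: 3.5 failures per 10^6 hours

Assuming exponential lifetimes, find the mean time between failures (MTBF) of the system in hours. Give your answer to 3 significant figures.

Series of exponential components: λ_sys = Σ λ_i
λ_sys = 0.0000065 + 0.0000020 + 0.0000016 + 0.000063 + 0.0000035 = 7.6600e-05 /h
MTBF = 1 / λ_sys = 13100 h

13100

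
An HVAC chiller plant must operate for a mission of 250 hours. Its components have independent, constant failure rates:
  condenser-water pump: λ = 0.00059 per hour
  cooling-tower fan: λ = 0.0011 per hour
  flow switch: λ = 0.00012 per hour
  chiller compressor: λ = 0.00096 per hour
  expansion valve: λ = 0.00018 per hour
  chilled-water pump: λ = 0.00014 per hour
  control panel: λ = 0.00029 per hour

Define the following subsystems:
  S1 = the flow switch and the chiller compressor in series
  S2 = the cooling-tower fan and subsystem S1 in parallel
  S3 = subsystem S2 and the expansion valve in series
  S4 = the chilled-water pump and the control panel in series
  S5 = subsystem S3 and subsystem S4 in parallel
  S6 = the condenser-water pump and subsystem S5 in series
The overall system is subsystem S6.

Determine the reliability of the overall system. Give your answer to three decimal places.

R(condenser-water pump) = exp(−0.00059 × 250) = 0.86286
R(cooling-tower fan) = exp(−0.0011 × 250) = 0.75957
R(flow switch) = exp(−0.00012 × 250) = 0.97045
R(chiller compressor) = exp(−0.00096 × 250) = 0.78663
R(expansion valve) = exp(−0.00018 × 250) = 0.95600
R(chilled-water pump) = exp(−0.00014 × 250) = 0.96561
R(control panel) = exp(−0.00029 × 250) = 0.93007
Series (flow switch and chiller compressor): 0.97045 × 0.78663 = 0.76339
Parallel (cooling-tower fan and [0.76339]): 1 − (1 − 0.75957)(1 − 0.76339) = 0.94311
Series ([0.94311] and expansion valve): 0.94311 × 0.95600 = 0.90161
Series (chilled-water pump and control panel): 0.96561 × 0.93007 = 0.89808
Parallel ([0.90161] and [0.89808]): 1 − (1 − 0.90161)(1 − 0.89808) = 0.98997
Series (condenser-water pump and [0.98997]): 0.86286 × 0.98997 = 0.854

0.854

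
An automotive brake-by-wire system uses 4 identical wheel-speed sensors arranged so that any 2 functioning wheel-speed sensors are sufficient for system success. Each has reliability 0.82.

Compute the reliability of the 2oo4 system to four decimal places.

R = Σ_{i=2}^{4} C(4,i) p^i (1−p)^{4−i} with p = 0.82
C(4,2)·0.82^2·0.18^2 = 0.130715
C(4,3)·0.82^3·0.18^1 = 0.396985
C(4,4)·0.82^4·0.18^0 = 0.452122
Sum = 0.9798

0.9798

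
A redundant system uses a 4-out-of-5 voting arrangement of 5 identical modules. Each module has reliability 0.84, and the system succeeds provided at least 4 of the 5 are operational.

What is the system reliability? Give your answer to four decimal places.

R = Σ_{i=4}^{5} C(5,i) p^i (1−p)^{5−i} with p = 0.84
C(5,4)·0.84^4·0.16^1 = 0.398297
C(5,5)·0.84^5·0.16^0 = 0.418212
Sum = 0.8165

0.8165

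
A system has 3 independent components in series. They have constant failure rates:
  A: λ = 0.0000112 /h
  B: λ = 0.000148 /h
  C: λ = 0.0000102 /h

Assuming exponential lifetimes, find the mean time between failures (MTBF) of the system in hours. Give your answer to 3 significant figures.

5900

Series of exponential components: λ_sys = Σ λ_i
λ_sys = 0.0000112 + 0.000148 + 0.0000102 = 1.6940e-04 /h
MTBF = 1 / λ_sys = 5900 h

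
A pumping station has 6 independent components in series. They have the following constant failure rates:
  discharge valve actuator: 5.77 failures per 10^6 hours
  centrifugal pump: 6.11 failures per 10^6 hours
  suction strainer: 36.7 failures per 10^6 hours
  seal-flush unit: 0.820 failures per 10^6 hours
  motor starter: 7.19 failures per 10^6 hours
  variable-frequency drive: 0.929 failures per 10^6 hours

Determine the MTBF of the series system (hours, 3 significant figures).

17400

Series of exponential components: λ_sys = Σ λ_i
λ_sys = 0.00000577 + 0.00000611 + 0.0000367 + 0.000000820 + 0.00000719 + 0.000000929 = 5.7519e-05 /h
MTBF = 1 / λ_sys = 17400 h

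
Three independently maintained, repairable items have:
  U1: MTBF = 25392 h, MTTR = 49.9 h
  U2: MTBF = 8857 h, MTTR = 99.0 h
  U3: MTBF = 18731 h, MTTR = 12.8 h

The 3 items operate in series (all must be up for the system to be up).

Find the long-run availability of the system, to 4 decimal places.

A(U1) = MTBF/(MTBF+MTTR) = 25392/(25392+49.9) = 0.998039
A(U2) = MTBF/(MTBF+MTTR) = 8857/(8857+99.0) = 0.988946
A(U3) = MTBF/(MTBF+MTTR) = 18731/(18731+12.8) = 0.999317
Series availability: 0.998039 × 0.988946 × 0.999317 = 0.9863

0.9863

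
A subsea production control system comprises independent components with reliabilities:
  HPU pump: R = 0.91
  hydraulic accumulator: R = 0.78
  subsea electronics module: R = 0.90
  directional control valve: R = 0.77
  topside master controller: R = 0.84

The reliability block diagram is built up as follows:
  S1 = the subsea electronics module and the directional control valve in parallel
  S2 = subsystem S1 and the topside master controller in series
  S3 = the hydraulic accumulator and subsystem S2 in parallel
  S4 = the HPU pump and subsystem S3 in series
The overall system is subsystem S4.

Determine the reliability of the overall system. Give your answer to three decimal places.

0.874

Parallel (subsea electronics module and directional control valve): 1 − (1 − 0.90000)(1 − 0.77000) = 0.97700
Series ([0.97700] and topside master controller): 0.97700 × 0.84000 = 0.82068
Parallel (hydraulic accumulator and [0.82068]): 1 − (1 − 0.78000)(1 − 0.82068) = 0.96055
Series (HPU pump and [0.96055]): 0.91000 × 0.96055 = 0.874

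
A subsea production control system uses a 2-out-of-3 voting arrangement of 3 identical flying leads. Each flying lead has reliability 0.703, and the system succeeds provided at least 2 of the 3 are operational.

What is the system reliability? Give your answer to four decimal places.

0.7878

R = Σ_{i=2}^{3} C(3,i) p^i (1−p)^{3−i} with p = 0.703
C(3,2)·0.703^2·0.297^1 = 0.440340
C(3,3)·0.703^3·0.297^0 = 0.347429
Sum = 0.7878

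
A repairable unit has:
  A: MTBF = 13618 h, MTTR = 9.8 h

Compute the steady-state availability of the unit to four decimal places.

0.9993

A(A) = MTBF/(MTBF+MTTR) = 13618/(13618+9.8) = 0.9993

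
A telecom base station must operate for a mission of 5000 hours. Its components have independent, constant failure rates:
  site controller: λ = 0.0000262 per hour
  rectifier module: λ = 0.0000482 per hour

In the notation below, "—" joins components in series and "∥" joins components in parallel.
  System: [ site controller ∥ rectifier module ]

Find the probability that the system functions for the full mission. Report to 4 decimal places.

R(site controller) = exp(−0.0000262 × 5000) = 0.877218
R(rectifier module) = exp(−0.0000482 × 5000) = 0.785842
Parallel (site controller and rectifier module): 1 − (1 − 0.877218)(1 − 0.785842) = 0.9737

0.9737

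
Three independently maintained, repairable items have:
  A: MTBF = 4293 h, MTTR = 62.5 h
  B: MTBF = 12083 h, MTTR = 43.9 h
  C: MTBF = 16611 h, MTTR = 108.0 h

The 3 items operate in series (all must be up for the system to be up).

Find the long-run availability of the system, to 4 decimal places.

A(A) = MTBF/(MTBF+MTTR) = 4293/(4293+62.5) = 0.985650
A(B) = MTBF/(MTBF+MTTR) = 12083/(12083+43.9) = 0.996380
A(C) = MTBF/(MTBF+MTTR) = 16611/(16611+108.0) = 0.993540
Series availability: 0.985650 × 0.996380 × 0.993540 = 0.9757

0.9757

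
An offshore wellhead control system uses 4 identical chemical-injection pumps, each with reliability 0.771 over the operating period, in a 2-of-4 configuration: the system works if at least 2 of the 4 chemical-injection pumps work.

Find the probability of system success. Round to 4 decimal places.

0.9602

R = Σ_{i=2}^{4} C(4,i) p^i (1−p)^{4−i} with p = 0.771
C(4,2)·0.771^2·0.229^2 = 0.187038
C(4,3)·0.771^3·0.229^1 = 0.419816
C(4,4)·0.771^4·0.229^0 = 0.353360
Sum = 0.9602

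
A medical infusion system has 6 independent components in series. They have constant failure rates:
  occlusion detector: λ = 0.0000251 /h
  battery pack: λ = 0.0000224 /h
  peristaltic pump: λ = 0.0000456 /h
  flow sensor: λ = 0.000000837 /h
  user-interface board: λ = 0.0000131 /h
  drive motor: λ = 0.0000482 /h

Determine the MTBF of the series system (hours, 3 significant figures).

6440

Series of exponential components: λ_sys = Σ λ_i
λ_sys = 0.0000251 + 0.0000224 + 0.0000456 + 0.000000837 + 0.0000131 + 0.0000482 = 1.5524e-04 /h
MTBF = 1 / λ_sys = 6440 h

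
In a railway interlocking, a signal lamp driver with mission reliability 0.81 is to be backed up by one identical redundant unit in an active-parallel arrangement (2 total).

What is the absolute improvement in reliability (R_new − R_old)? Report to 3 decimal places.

R_before = 0.81
R_after = 1 − (1 − 0.81)^2 = 0.964
ΔR = 0.964 − 0.81 = 0.154

0.154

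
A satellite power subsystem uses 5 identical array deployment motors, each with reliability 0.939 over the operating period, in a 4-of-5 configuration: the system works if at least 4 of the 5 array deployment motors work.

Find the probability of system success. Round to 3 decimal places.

0.967

R = Σ_{i=4}^{5} C(5,i) p^i (1−p)^{5−i} with p = 0.939
C(5,4)·0.939^4·0.061^1 = 0.23712
C(5,5)·0.939^5·0.061^0 = 0.73001
Sum = 0.967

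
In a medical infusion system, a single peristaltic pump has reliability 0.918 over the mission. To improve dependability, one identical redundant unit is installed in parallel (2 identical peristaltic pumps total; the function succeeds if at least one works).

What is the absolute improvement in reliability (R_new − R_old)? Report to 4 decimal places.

R_before = 0.918
R_after = 1 − (1 − 0.918)^2 = 0.9933
ΔR = 0.9933 − 0.918 = 0.0753

0.0753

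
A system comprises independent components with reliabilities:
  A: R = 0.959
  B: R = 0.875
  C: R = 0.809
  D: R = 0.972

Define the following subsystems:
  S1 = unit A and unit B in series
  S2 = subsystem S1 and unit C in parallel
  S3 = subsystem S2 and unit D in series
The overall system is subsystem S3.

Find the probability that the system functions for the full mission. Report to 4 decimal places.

Series (A and B): 0.959000 × 0.875000 = 0.839125
Parallel ([0.839125] and C): 1 − (1 − 0.839125)(1 − 0.809000) = 0.969273
Series ([0.969273] and D): 0.969273 × 0.972000 = 0.9421

0.9421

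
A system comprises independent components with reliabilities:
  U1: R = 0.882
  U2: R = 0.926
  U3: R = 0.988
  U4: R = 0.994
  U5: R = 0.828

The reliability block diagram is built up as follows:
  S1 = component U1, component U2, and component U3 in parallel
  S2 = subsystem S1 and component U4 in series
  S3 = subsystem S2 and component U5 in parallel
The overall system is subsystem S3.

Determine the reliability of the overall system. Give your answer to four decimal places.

Parallel (U1, U2, and U3): 1 − (1 − 0.882000)(1 − 0.926000)(1 − 0.988000) = 0.999895
Series ([0.999895] and U4): 0.999895 × 0.994000 = 0.993896
Parallel ([0.993896] and U5): 1 − (1 − 0.993896)(1 − 0.828000) = 0.9990

0.9990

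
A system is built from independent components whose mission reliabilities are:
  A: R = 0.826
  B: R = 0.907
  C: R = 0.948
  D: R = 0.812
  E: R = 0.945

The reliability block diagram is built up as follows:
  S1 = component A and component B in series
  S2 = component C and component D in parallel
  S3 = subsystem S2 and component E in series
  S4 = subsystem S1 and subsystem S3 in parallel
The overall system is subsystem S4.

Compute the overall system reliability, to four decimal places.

Series (A and B): 0.826000 × 0.907000 = 0.749182
Parallel (C and D): 1 − (1 − 0.948000)(1 − 0.812000) = 0.990224
Series ([0.990224] and E): 0.990224 × 0.945000 = 0.935762
Parallel ([0.749182] and [0.935762]): 1 − (1 − 0.749182)(1 − 0.935762) = 0.9839

0.9839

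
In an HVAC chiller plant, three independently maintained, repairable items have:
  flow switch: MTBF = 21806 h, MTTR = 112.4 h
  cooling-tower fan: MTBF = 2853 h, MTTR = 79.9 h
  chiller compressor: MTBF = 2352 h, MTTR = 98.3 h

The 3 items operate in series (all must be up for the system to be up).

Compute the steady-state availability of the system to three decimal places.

A(flow switch) = MTBF/(MTBF+MTTR) = 21806/(21806+112.4) = 0.994872
A(cooling-tower fan) = MTBF/(MTBF+MTTR) = 2853/(2853+79.9) = 0.972757
A(chiller compressor) = MTBF/(MTBF+MTTR) = 2352/(2352+98.3) = 0.959882
Series availability: 0.994872 × 0.972757 × 0.959882 = 0.929

0.929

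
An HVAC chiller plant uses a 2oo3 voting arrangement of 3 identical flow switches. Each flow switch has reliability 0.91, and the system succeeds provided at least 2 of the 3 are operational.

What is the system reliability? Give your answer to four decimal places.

R = Σ_{i=2}^{3} C(3,i) p^i (1−p)^{3−i} with p = 0.91
C(3,2)·0.91^2·0.09^1 = 0.223587
C(3,3)·0.91^3·0.09^0 = 0.753571
Sum = 0.9772

0.9772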